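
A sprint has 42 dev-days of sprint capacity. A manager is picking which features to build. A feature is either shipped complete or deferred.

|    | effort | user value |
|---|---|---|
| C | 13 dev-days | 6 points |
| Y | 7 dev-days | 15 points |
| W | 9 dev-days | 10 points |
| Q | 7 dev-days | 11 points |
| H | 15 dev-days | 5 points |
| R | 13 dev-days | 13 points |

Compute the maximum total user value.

Allowing fractional choices, the relaxed optimum would be about 51.8, but features are indivisible.
Y + W + Q + R: effort 7 + 9 + 7 + 13 = 36 ≤ 42, user value 15 + 10 + 11 + 13 = 49.
C + Y + Q + R: effort 13 + 7 + 7 + 13 = 40 ≤ 42, user value 6 + 15 + 11 + 13 = 45.
C + Y + W + R: effort 13 + 7 + 9 + 13 = 42 ≤ 42, user value 6 + 15 + 10 + 13 = 44.
Best is Y, W, Q, and R with total user value 49.

49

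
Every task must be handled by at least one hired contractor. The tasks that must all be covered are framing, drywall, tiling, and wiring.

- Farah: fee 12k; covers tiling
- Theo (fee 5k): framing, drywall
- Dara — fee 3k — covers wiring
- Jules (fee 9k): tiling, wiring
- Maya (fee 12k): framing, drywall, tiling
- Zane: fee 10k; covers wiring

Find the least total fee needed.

14

This is a weighted set-cover instance.
The greedy cost-per-new-task heuristic would pick Theo, Dara, and Jules for 17, but a cheaper cover exists.
Choose Theo and Jules: together they cover framing, drywall, tiling, wiring — every task.
Total fee: 5 + 9 = 14.
No cover costs less than 14.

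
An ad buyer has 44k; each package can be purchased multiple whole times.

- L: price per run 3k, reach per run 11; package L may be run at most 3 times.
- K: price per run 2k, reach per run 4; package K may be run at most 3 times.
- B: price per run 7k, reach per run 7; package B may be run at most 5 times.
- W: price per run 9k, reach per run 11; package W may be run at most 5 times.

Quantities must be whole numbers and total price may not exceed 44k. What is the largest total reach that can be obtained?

This is a bounded integer knapsack.
3×L, 3×K, and 3×W: price 42 ≤ 44, reach 3·11 + 3·4 + 3·11 = 78.
3×L, 2×K, and 3×W: price 40 ≤ 44, reach 3·11 + 2·4 + 3·11 = 74.
Best is 78.

78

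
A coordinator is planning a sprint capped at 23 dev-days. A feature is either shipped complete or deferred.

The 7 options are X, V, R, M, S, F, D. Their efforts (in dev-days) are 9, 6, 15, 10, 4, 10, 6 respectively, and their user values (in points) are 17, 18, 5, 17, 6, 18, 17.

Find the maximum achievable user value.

Allowing fractional choices, the relaxed optimum would be about 55.6, but features are indivisible.
V + F + D: effort 6 + 10 + 6 = 22 ≤ 23, user value 18 + 18 + 17 = 53.
X + V + D: effort 9 + 6 + 6 = 21 ≤ 23, user value 17 + 18 + 17 = 52.
Best is V, F, and D with total user value 53.

53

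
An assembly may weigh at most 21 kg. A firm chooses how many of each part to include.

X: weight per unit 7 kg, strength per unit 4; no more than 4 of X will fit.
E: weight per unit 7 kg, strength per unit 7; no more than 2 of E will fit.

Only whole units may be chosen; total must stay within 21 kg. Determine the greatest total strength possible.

1×X and 2×E: weight 21 ≤ 21, strength 1·4 + 2·7 = 18.
2×X and 1×E: weight 21 ≤ 21, strength 2·4 + 1·7 = 15.
Best is 18.

18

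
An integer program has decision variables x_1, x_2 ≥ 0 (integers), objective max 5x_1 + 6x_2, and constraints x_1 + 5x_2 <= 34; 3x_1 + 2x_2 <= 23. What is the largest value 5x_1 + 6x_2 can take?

51

(x_1,x_2)=(3,6): 1·3+5·6=33≤34, 3·3+2·6=21≤23, objective 51.
(x_1,x_2)=(4,5): 1·4+5·5=29≤34, 3·4+2·5=22≤23, objective 50.
(x_1,x_2)=(2,6): 1·2+5·6=32≤34, 3·2+2·6=18≤23, objective 46.
(x_1,x_2)=(3,5): 1·3+5·5=28≤34, 3·3+2·5=19≤23, objective 45.
Maximum is 51 at (x_1,x_2)=(3,6).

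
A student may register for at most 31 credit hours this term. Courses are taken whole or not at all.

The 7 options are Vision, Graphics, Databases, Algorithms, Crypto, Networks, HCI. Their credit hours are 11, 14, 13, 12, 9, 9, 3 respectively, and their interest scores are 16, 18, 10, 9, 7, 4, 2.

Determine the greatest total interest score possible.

36

Allowing fractional choices, the relaxed optimum would be about 38.7, but courses are indivisible.
Graphics + Databases + HCI: credit hours 14 + 13 + 3 = 30 ≤ 31, interest score 18 + 10 + 2 = 30.
Vision + Graphics: credit hours 11 + 14 = 25 ≤ 31, interest score 16 + 18 = 34.
Vision + Graphics + HCI: credit hours 11 + 14 + 3 = 28 ≤ 31, interest score 16 + 18 + 2 = 36.
Best is Vision, Graphics, and HCI with total interest score 36.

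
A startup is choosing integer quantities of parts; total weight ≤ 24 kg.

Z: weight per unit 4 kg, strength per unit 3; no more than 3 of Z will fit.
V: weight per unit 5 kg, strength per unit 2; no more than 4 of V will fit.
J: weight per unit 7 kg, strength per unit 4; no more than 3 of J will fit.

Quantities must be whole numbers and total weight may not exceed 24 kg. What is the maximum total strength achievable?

This is a bounded integer knapsack.
Z has the best ratio (3/4); taking only Z gives at most 3×3 = 9 (stopped by the supply cap of 3).
Mixing does better — 3×Z, 1×V, and 1×J: weight 24 ≤ 24, strength 3·3 + 1·2 + 1·4 = 15.

15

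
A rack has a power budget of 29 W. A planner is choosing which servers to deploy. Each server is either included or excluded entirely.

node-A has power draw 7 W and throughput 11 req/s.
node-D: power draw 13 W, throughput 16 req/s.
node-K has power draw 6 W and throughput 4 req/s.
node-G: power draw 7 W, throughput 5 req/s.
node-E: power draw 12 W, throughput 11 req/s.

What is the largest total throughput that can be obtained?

32

node-A + node-D + node-G: power draw 7 + 13 + 7 = 27 ≤ 29, throughput 11 + 16 + 5 = 32.
node-A + node-D + node-K: power draw 7 + 13 + 6 = 26 ≤ 29, throughput 11 + 16 + 4 = 31.
node-A + node-D: power draw 7 + 13 = 20 ≤ 29, throughput 11 + 16 = 27.
Best is node-A, node-D, and node-G with total throughput 32.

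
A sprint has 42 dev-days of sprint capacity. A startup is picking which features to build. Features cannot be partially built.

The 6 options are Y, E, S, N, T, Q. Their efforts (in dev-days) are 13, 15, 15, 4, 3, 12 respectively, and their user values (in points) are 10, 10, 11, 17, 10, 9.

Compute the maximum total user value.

Allowing fractional choices, the relaxed optimum would be about 53.3, but features are indivisible.
Y + S + N + T: effort 13 + 15 + 4 + 3 = 35 ≤ 42, user value 10 + 11 + 17 + 10 = 48.
S + N + T + Q: effort 15 + 4 + 3 + 12 = 34 ≤ 42, user value 11 + 17 + 10 + 9 = 47.
E + S + N + T: effort 15 + 15 + 4 + 3 = 37 ≤ 42, user value 10 + 11 + 17 + 10 = 48.
The maximum user value is 48; one optimal choice is Y, S, N, and T.

48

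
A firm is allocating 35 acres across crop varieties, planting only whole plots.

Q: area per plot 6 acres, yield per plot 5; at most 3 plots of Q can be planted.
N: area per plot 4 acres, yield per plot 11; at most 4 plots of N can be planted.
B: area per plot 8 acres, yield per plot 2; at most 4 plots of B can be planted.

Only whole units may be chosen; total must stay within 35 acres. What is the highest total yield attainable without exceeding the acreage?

59

This is a bounded integer knapsack.
3×Q and 4×N: area 34 ≤ 35, yield 3·5 + 4·11 = 59.
2×Q and 4×N: area 28 ≤ 35, yield 2·5 + 4·11 = 54.
Best is 59.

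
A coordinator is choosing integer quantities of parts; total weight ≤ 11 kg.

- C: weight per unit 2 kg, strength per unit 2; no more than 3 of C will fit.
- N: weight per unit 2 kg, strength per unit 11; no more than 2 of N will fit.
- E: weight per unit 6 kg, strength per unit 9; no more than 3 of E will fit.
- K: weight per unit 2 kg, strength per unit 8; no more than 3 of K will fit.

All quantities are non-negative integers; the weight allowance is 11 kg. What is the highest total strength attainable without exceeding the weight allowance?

1×C, 2×N, and 2×K: weight 10 ≤ 11, strength 1·2 + 2·11 + 2·8 = 40.
2×N and 3×K: weight 10 ≤ 11, strength 2·11 + 3·8 = 46.
Best is 46.

46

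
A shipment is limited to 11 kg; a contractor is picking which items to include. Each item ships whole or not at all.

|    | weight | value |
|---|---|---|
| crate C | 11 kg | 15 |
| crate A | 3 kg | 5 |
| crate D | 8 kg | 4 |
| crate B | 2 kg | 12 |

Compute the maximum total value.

crate D + crate B: weight 8 + 2 = 10 ≤ 11, value 4 + 12 = 16.
crate A + crate B: weight 3 + 2 = 5 ≤ 11, value 5 + 12 = 17.
crate C: weight 11 ≤ 11, value 15.
Best is crate A and crate B with total value 17.

17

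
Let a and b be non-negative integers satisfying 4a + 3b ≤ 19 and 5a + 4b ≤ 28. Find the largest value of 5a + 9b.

54

The continuous relaxation peaks at (0, 6.33) with value 57.00; rounding to a feasible lattice point costs some objective.
(a,b)=(0,6): 4·0+3·6=18≤19, 5·0+4·6=24≤28, objective 54.
(a,b)=(1,5): 4·1+3·5=19≤19, 5·1+4·5=25≤28, objective 50.
(a,b)=(0,5): 4·0+3·5=15≤19, 5·0+4·5=20≤28, objective 45.
No feasible integer point exceeds 54.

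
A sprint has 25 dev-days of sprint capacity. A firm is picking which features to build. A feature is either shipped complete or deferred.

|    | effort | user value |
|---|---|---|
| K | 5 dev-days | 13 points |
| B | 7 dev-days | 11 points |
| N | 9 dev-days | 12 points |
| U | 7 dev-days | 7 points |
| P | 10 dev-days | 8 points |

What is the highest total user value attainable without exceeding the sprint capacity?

Allowing fractional choices, the relaxed optimum would be about 40.0, but features are indivisible.
K + N + P: effort 5 + 9 + 10 = 24 ≤ 25, user value 13 + 12 + 8 = 33.
K + B + N: effort 5 + 7 + 9 = 21 ≤ 25, user value 13 + 11 + 12 = 36.
Best is K, B, and N with total user value 36.

36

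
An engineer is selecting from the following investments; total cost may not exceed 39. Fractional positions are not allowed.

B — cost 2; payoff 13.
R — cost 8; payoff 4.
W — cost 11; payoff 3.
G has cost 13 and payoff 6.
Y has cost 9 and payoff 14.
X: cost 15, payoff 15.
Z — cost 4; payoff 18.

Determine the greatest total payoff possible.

64

B + R + Y + X + Z: cost 2 + 8 + 9 + 15 + 4 = 38 ≤ 39, payoff 13 + 4 + 14 + 15 + 18 = 64.
B + Y + X + Z: cost 2 + 9 + 15 + 4 = 30 ≤ 39, payoff 13 + 14 + 15 + 18 = 60.
Best is B, R, Y, X, and Z with total payoff 64.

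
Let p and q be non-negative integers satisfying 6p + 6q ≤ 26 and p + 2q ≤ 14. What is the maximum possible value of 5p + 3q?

Relaxing integrality, the LP optimum is 21.67 at (p,q) = (4.33, 0), which is not an integer point.
(p,q)=(4,0) is feasible, giving 20.
(p,q)=(3,1) is feasible, giving 18.
(p,q)=(3,0) is feasible, giving 15.
Maximum is 20 at (p,q)=(4,0).

20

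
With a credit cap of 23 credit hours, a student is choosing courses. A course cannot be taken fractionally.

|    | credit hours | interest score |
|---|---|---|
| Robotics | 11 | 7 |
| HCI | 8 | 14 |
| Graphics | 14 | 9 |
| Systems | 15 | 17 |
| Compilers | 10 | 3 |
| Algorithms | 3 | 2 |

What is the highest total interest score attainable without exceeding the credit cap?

31

Treat it as a binary knapsack problem.
HCI + Systems: credit hours 8 + 15 = 23 ≤ 23, interest score 14 + 17 = 31.
HCI + Graphics: credit hours 8 + 14 = 22 ≤ 23, interest score 14 + 9 = 23.
Best is HCI and Systems with total interest score 31.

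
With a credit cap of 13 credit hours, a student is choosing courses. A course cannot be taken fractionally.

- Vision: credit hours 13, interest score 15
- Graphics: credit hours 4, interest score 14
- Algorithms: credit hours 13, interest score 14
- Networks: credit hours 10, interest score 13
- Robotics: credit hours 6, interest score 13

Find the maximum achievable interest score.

Allowing fractional choices, the relaxed optimum would be about 30.9, but courses are indivisible.
Graphics + Robotics: credit hours 4 + 6 = 10 ≤ 13, interest score 14 + 13 = 27.
Vision: credit hours 13 ≤ 13, interest score 15.
Graphics: credit hours 4 ≤ 13, interest score 14.
Best is Graphics and Robotics with total interest score 27.

27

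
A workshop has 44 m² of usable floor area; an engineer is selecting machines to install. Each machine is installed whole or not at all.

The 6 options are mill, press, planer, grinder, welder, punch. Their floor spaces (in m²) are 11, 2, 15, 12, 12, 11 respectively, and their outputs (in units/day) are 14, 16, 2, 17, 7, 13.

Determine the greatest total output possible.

60

Take mill, press, grinder, and punch: floor space 11 + 2 + 12 + 11 = 36 ≤ 44, output 14 + 16 + 17 + 13 = 60.
No other feasible combination does better.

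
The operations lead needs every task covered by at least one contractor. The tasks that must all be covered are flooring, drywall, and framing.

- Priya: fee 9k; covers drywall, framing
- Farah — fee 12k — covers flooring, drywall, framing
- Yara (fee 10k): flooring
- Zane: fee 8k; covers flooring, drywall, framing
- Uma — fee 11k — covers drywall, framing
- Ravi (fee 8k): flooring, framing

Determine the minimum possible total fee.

This is an integer covering problem.
Zane alone covers flooring, drywall, framing — every task.
Total fee: 8.

8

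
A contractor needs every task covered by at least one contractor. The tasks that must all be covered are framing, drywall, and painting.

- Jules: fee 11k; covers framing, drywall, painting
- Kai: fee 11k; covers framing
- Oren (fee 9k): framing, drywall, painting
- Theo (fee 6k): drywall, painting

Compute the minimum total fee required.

9

Oren alone covers framing, drywall, painting — every task.
Total fee: 9.
No cover costs less than 9.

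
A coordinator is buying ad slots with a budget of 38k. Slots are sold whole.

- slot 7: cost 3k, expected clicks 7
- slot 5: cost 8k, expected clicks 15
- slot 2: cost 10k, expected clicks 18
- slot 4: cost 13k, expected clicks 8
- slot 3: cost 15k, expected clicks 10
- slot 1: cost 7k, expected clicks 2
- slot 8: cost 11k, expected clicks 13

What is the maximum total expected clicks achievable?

53

slot 7 + slot 5 + slot 2 + slot 8: cost 3 + 8 + 10 + 11 = 32 ≤ 38, expected clicks 7 + 15 + 18 + 13 = 53.
slot 7 + slot 5 + slot 2 + slot 3: cost 3 + 8 + 10 + 15 = 36 ≤ 38, expected clicks 7 + 15 + 18 + 10 = 50.
Best is slot 7, slot 5, slot 2, and slot 8 with total expected clicks 53.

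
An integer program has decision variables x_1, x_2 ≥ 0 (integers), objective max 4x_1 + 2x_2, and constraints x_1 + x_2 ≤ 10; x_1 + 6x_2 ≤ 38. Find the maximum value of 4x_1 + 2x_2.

40

(x_1,x_2)=(10,0): 1·10+1·0=10≤10, 1·10+6·0=10≤38, objective 40.
(x_1,x_2)=(9,1): 1·9+1·1=10≤10, 1·9+6·1=15≤38, objective 38.
(x_1,x_2)=(9,0): 1·9+1·0=9≤10, 1·9+6·0=9≤38, objective 36.
Maximum is 40 at (x_1,x_2)=(10,0).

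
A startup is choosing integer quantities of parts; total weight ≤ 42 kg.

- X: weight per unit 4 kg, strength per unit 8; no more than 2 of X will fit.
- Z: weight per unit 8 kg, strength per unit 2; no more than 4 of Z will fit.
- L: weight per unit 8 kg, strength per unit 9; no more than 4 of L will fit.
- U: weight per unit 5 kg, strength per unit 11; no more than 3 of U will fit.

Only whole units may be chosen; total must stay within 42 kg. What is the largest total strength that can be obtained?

67

2×X, 3×L, and 2×U: weight 42 ≤ 42, strength 2·8 + 3·9 + 2·11 = 65.
2×X, 2×L, and 3×U: weight 39 ≤ 42, strength 2·8 + 2·9 + 3·11 = 67.
Best is 67.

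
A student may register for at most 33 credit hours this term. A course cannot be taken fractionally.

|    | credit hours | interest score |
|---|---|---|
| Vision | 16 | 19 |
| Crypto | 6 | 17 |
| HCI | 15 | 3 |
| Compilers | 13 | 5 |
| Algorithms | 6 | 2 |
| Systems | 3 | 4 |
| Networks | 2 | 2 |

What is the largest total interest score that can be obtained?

This is an integer program with binary decision variables.
Vision + Crypto + Algorithms + Systems + Networks: credit hours 16 + 6 + 6 + 3 + 2 = 33 ≤ 33, interest score 19 + 17 + 2 + 4 + 2 = 44.
Vision + Crypto + Systems + Networks: credit hours 16 + 6 + 3 + 2 = 27 ≤ 33, interest score 19 + 17 + 4 + 2 = 42.
Best is Vision, Crypto, Algorithms, Systems, and Networks with total interest score 44.

44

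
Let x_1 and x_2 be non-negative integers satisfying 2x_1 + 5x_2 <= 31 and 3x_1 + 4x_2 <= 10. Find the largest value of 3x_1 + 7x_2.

(x_1,x_2)=(0,2) is feasible, giving 14.
(x_1,x_2)=(1,1) is feasible, giving 10.
(x_1,x_2)=(0,1) is feasible, giving 7.
The best lattice point is (0,2), giving 14.

14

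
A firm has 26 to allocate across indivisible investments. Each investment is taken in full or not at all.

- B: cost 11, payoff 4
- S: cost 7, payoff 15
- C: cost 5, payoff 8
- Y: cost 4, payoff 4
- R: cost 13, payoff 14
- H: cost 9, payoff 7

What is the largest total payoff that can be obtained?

Treat it as a binary knapsack problem.
Take S, C, and R: cost 7 + 5 + 13 = 25 ≤ 26, payoff 15 + 8 + 14 = 37.
No other feasible combination does better.

37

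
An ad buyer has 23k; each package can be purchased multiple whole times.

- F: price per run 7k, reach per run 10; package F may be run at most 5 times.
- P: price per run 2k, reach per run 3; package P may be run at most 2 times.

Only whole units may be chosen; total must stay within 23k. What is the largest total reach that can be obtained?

P has the best ratio (3/2); taking only P gives at most 2×3 = 6 (stopped by the supply cap of 2).
Mixing does better — 3×F and 1×P: price 23 ≤ 23, reach 3·10 + 1·3 = 33.

33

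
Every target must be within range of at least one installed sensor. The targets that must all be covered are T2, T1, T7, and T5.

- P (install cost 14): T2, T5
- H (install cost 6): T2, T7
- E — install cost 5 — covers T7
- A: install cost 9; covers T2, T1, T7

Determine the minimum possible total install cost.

The greedy cost-per-new-target heuristic would pick H, A, and P for 29, but a cheaper cover exists.
Choose P and A: together they cover T2, T1, T7, T5 — every target.
Total install cost: 14 + 9 = 23.
No cover costs less than 23.

23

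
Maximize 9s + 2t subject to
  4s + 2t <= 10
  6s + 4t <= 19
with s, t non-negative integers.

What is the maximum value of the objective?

(s,t)=(2,1) is feasible, giving 20.
(s,t)=(2,0) is feasible, giving 18.
No feasible integer point exceeds 20.

20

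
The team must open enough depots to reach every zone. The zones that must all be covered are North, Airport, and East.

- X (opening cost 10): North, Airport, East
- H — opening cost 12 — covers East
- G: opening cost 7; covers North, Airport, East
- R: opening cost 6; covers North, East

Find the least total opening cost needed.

G alone covers North, Airport, East — every zone.
Total opening cost: 7.
No cover costs less than 7.

7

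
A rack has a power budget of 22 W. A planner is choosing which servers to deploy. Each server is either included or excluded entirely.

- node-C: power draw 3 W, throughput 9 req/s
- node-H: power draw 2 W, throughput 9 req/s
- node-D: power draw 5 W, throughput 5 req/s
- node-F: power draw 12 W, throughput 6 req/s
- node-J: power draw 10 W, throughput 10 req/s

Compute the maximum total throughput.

33

Allowing fractional choices, the relaxed optimum would be about 34.0, but servers are indivisible.
node-C + node-H + node-J: power draw 3 + 2 + 10 = 15 ≤ 22, throughput 9 + 9 + 10 = 28.
node-C + node-H + node-D + node-F: power draw 3 + 2 + 5 + 12 = 22 ≤ 22, throughput 9 + 9 + 5 + 6 = 29.
node-C + node-H + node-D + node-J: power draw 3 + 2 + 5 + 10 = 20 ≤ 22, throughput 9 + 9 + 5 + 10 = 33.
Best is node-C, node-H, node-D, and node-J with total throughput 33.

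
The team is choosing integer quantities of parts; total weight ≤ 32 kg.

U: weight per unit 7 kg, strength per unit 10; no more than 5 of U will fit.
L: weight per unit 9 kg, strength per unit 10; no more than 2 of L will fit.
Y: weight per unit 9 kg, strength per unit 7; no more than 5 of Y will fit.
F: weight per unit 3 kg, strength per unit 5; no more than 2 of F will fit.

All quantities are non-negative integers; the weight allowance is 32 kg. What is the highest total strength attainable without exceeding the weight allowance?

4×U and 1×F: weight 31 ≤ 32, strength 4·10 + 1·5 = 45.
1×U, 2×L, and 2×F: weight 31 ≤ 32, strength 1·10 + 2·10 + 2·5 = 40.
Best is 45.

45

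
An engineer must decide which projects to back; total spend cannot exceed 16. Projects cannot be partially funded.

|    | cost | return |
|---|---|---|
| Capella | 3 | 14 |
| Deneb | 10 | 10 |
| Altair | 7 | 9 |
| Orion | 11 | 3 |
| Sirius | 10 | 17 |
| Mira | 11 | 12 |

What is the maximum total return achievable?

31

Take Capella and Sirius: cost 3 + 10 = 13 ≤ 16, return 14 + 17 = 31.
No other feasible combination does better.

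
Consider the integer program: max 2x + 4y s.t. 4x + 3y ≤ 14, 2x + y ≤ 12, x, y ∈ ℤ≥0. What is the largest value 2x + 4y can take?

(x,y)=(0,4) is feasible, giving 16.
(x,y)=(1,3) is feasible, giving 14.
(x,y)=(0,3) is feasible, giving 12.
The best lattice point is (0,4), giving 16.

16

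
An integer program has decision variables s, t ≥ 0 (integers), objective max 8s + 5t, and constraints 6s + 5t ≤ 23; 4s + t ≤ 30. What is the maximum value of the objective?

29

The continuous relaxation peaks at (3.83, 0) with value 30.67; rounding to a feasible lattice point costs some objective.
(s,t)=(3,1) is feasible, giving 29.
(s,t)=(2,2) is feasible, giving 26.
(s,t)=(3,0) is feasible, giving 24.
(s,t)=(2,1) is feasible, giving 21.
No feasible integer point exceeds 29.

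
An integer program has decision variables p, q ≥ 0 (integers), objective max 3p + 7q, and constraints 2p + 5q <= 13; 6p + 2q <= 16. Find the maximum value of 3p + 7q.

(p,q)=(1,2): 2·1+5·2=12≤13, 6·1+2·2=10≤16, objective 17.
(p,q)=(0,2): 2·0+5·2=10≤13, 6·0+2·2=4≤16, objective 14.
(p,q)=(2,1): 2·2+5·1=9≤13, 6·2+2·1=14≤16, objective 13.
The best lattice point is (1,2), giving 17.

17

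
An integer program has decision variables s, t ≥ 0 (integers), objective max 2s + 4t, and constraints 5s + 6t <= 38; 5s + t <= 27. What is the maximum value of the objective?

24

Relaxing integrality, the LP optimum is 25.33 at (s,t) = (0, 6.33), which is not an integer point.
(s,t)=(0,6): 5·0+6·6=36≤38, 5·0+1·6=6≤27, objective 24.
(s,t)=(1,5): 5·1+6·5=35≤38, 5·1+1·5=10≤27, objective 22.
Maximum is 24 at (s,t)=(0,6).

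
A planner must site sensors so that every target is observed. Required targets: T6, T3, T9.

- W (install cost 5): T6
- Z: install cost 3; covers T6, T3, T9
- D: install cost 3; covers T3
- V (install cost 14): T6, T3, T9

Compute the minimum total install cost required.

Z alone covers T6, T3, T9 — every target.
Total install cost: 3.
No cover costs less than 3.

3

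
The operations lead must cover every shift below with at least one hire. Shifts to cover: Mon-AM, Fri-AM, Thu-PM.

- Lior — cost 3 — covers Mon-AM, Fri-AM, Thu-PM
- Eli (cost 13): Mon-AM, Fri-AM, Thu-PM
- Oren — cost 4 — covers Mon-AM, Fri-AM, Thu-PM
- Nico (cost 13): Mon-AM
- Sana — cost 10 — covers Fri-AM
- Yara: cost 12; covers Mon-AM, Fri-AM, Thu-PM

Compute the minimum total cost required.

Lior alone covers Mon-AM, Fri-AM, Thu-PM — every shift.
Total cost: 3.
No cover costs less than 3.

3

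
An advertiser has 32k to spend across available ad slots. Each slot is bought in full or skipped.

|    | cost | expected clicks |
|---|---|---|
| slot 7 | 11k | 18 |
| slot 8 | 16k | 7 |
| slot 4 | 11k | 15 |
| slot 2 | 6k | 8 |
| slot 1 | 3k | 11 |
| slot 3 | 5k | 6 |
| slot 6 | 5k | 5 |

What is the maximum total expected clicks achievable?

52

This is a 0-1 knapsack instance.
Allowing fractional choices, the relaxed optimum would be about 53.2, but ad slots are indivisible.
slot 7 + slot 4 + slot 1 + slot 6: cost 11 + 11 + 3 + 5 = 30 ≤ 32, expected clicks 18 + 15 + 11 + 5 = 49.
slot 7 + slot 4 + slot 1 + slot 3: cost 11 + 11 + 3 + 5 = 30 ≤ 32, expected clicks 18 + 15 + 11 + 6 = 50.
slot 7 + slot 4 + slot 2 + slot 1: cost 11 + 11 + 6 + 3 = 31 ≤ 32, expected clicks 18 + 15 + 8 + 11 = 52.
Best is slot 7, slot 4, slot 2, and slot 1 with total expected clicks 52.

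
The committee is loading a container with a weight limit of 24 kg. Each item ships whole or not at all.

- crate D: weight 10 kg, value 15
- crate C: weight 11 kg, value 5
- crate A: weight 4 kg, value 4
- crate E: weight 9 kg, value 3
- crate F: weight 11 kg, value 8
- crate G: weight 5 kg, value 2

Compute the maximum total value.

Allowing fractional choices, the relaxed optimum would be about 26.3, but items are indivisible.
crate D + crate F: weight 10 + 11 = 21 ≤ 24, value 15 + 8 = 23.
crate D + crate A + crate E: weight 10 + 4 + 9 = 23 ≤ 24, value 15 + 4 + 3 = 22.
crate D + crate A + crate G: weight 10 + 4 + 5 = 19 ≤ 24, value 15 + 4 + 2 = 21.
Best is crate D and crate F with total value 23.

23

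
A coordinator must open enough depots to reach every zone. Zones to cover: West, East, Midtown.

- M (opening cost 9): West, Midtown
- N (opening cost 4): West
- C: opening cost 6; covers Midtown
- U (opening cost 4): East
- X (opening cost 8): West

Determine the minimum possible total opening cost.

13

This is an integer covering problem.
Choose M and U: together they cover West, East, Midtown — every zone.
Total opening cost: 9 + 4 = 13.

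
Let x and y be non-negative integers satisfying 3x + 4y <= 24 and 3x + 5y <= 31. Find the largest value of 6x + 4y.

(x,y)=(8,0) is feasible, giving 48.
(x,y)=(7,0) is feasible, giving 42.
Maximum is 48 at (x,y)=(8,0).

48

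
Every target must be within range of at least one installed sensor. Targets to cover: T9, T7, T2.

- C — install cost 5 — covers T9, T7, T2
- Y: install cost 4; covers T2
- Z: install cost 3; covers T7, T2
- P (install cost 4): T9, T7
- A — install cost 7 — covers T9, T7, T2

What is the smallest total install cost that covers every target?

5

This is an integer covering problem.
The greedy cost-per-new-target heuristic would pick Z and P for 7, but a cheaper cover exists.
C alone covers T9, T7, T2 — every target.
Total install cost: 5.
No cover costs less than 5.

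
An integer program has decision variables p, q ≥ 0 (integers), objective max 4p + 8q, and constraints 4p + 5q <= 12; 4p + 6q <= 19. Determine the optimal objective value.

(p,q)=(0,2): 4·0+5·2=10≤12, 4·0+6·2=12≤19, objective 16.
(p,q)=(1,1): 4·1+5·1=9≤12, 4·1+6·1=10≤19, objective 12.
(p,q)=(0,1): 4·0+5·1=5≤12, 4·0+6·1=6≤19, objective 8.
Maximum is 16 at (p,q)=(0,2).

16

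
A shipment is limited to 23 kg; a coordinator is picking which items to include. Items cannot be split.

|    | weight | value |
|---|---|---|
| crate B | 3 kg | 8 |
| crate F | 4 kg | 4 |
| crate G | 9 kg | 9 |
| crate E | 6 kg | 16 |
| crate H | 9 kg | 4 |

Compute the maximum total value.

37

Allowing fractional choices, the relaxed optimum would be about 37.4, but items are indivisible.
crate B + crate G + crate E: weight 3 + 9 + 6 = 18 ≤ 23, value 8 + 9 + 16 = 33.
crate B + crate F + crate E + crate H: weight 3 + 4 + 6 + 9 = 22 ≤ 23, value 8 + 4 + 16 + 4 = 32.
crate B + crate F + crate G + crate E: weight 3 + 4 + 9 + 6 = 22 ≤ 23, value 8 + 4 + 9 + 16 = 37.
Best is crate B, crate F, crate G, and crate E with total value 37.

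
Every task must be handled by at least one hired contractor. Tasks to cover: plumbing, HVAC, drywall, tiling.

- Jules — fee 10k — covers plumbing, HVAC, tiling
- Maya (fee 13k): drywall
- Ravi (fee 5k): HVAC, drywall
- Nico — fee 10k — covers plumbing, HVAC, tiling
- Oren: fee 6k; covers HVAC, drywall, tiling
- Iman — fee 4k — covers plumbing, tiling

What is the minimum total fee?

9

The greedy cost-per-new-task heuristic would pick Oren and Iman for 10, but a cheaper cover exists.
Choose Ravi and Iman: together they cover plumbing, HVAC, drywall, tiling — every task.
Total fee: 5 + 4 = 9.
No cover costs less than 9.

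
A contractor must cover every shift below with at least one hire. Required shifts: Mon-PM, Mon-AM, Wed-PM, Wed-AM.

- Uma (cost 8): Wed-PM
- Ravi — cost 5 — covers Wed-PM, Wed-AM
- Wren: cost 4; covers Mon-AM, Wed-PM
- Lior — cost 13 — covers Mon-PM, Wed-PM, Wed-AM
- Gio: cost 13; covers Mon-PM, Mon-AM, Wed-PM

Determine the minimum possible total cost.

The greedy cost-per-new-shift heuristic would pick Wren, Ravi, and Lior for 22, but a cheaper cover exists.
Choose Wren and Lior: together they cover Mon-PM, Mon-AM, Wed-PM, Wed-AM — every shift.
Total cost: 4 + 13 = 17.
No cover costs less than 17.

17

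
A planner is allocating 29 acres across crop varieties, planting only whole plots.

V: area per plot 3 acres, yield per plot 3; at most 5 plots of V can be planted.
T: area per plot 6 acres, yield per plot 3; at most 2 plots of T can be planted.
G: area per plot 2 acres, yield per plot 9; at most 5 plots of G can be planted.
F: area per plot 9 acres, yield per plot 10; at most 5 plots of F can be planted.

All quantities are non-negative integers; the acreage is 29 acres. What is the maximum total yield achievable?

3×V, 5×G, and 1×F: area 28 ≤ 29, yield 3·3 + 5·9 + 1·10 = 64.
5×G and 2×F: area 28 ≤ 29, yield 5·9 + 2·10 = 65.
Best is 65.

65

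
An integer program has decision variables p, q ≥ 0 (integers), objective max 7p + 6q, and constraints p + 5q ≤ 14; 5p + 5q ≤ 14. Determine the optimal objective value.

14

The continuous relaxation peaks at (2.8, 0) with value 19.60; rounding to a feasible lattice point costs some objective.
(p,q)=(2,0): 1·2+5·0=2≤14, 5·2+5·0=10≤14, objective 14.
(p,q)=(1,1): 1·1+5·1=6≤14, 5·1+5·1=10≤14, objective 13.
(p,q)=(1,0): 1·1+5·0=1≤14, 5·1+5·0=5≤14, objective 7.
The best lattice point is (2,0), giving 14.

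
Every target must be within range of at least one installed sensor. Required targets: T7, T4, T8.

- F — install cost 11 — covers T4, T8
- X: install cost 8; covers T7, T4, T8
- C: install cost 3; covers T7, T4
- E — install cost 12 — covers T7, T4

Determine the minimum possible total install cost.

The greedy cost-per-new-target heuristic would pick C and X for 11, but a cheaper cover exists.
X alone covers T7, T4, T8 — every target.
Total install cost: 8.
No cover costs less than 8.

8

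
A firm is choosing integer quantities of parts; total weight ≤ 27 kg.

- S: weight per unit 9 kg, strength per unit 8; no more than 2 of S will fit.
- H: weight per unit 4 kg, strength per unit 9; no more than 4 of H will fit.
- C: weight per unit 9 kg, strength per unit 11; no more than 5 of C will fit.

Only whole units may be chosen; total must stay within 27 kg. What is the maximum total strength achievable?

This is a bounded integer knapsack.
1×S and 4×H: weight 25 ≤ 27, strength 1·8 + 4·9 = 44.
4×H and 1×C: weight 25 ≤ 27, strength 4·9 + 1·11 = 47.
Best is 47.

47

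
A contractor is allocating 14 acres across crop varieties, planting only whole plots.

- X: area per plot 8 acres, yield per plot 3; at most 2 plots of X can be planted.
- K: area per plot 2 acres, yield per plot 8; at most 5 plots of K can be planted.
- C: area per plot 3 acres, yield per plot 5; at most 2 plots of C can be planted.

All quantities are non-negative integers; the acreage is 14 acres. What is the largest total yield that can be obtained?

45

This is a bounded integer knapsack.
4×K and 2×C: area 14 ≤ 14, yield 4·8 + 2·5 = 42.
5×K and 1×C: area 13 ≤ 14, yield 5·8 + 1·5 = 45.
Best is 45.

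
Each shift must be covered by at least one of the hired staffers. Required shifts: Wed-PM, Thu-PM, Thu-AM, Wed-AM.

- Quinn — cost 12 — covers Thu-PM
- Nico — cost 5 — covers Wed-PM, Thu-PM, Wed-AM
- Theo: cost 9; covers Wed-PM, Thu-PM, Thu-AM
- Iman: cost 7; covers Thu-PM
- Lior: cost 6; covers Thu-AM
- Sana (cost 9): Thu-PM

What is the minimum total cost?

11

This is a weighted set-cover instance.
Choose Nico and Lior: together they cover Wed-PM, Thu-PM, Thu-AM, Wed-AM — every shift.
Total cost: 5 + 6 = 11.
No cover costs less than 11.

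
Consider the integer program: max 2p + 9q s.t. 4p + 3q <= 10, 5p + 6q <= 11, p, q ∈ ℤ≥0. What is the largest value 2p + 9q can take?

11

(p,q)=(1,1): 4·1+3·1=7≤10, 5·1+6·1=11≤11, objective 11.
(p,q)=(0,1): 4·0+3·1=3≤10, 5·0+6·1=6≤11, objective 9.
No feasible integer point exceeds 11.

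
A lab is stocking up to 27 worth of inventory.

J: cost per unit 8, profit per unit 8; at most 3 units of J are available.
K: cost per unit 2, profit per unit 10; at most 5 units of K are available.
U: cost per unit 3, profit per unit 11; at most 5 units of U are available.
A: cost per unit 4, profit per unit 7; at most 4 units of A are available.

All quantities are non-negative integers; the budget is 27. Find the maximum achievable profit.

105

5×K and 5×U: cost 25 ≤ 27, profit 5·10 + 5·11 = 105.
4×K, 5×U, and 1×A: cost 27 ≤ 27, profit 4·10 + 5·11 + 1·7 = 102.
Best is 105.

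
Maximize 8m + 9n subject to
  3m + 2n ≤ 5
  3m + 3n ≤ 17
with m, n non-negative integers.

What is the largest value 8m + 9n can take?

18

The continuous relaxation peaks at (0, 2.5) with value 22.50; rounding to a feasible lattice point costs some objective.
(m,n)=(0,2): 3·0+2·2=4≤5, 3·0+3·2=6≤17, objective 18.
(m,n)=(1,1): 3·1+2·1=5≤5, 3·1+3·1=6≤17, objective 17.
(m,n)=(0,1): 3·0+2·1=2≤5, 3·0+3·1=3≤17, objective 9.
Maximum is 18 at (m,n)=(0,2).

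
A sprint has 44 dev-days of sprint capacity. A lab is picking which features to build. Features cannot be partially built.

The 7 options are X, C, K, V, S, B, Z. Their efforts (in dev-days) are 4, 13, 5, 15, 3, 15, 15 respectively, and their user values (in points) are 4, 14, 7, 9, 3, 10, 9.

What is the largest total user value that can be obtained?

Take X, C, K, S, and B: effort 4 + 13 + 5 + 3 + 15 = 40 ≤ 44, user value 4 + 14 + 7 + 3 + 10 = 38.
No other feasible combination does better.

38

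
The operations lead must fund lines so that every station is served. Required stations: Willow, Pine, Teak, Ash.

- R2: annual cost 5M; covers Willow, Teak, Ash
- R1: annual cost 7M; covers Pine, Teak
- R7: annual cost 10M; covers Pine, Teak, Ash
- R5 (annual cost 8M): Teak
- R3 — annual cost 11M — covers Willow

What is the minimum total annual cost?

12

This is an integer covering problem.
Choose R2 and R1: together they cover Willow, Pine, Teak, Ash — every station.
Total annual cost: 5 + 7 = 12.
No cover costs less than 12.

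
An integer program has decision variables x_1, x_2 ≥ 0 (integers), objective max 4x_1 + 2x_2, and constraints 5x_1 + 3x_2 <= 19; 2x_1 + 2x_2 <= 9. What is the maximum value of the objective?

(x_1,x_2)=(3,1): 5·3+3·1=18≤19, 2·3+2·1=8≤9, objective 14.
(x_1,x_2)=(3,0): 5·3+3·0=15≤19, 2·3+2·0=6≤9, objective 12.
(x_1,x_2)=(2,2): 5·2+3·2=16≤19, 2·2+2·2=8≤9, objective 12.
(x_1,x_2)=(2,1): 5·2+3·1=13≤19, 2·2+2·1=6≤9, objective 10.
No feasible integer point exceeds 14.

14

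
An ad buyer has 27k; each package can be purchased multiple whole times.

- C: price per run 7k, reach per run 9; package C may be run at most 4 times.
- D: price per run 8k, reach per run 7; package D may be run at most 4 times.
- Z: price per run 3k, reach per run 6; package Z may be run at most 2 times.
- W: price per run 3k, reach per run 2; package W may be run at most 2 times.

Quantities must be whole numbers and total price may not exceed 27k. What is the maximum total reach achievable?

3×C and 2×Z: price 27 ≤ 27, reach 3·9 + 2·6 = 39.
3×C, 1×Z, and 1×W: price 27 ≤ 27, reach 3·9 + 1·6 + 1·2 = 35.
Best is 39.

39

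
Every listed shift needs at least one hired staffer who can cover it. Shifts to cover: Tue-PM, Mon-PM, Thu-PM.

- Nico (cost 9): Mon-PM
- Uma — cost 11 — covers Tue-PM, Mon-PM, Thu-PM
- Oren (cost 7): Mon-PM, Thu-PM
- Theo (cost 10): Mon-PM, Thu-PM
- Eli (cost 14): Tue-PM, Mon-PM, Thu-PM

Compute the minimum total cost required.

This is a weighted set-cover instance.
Uma alone covers Tue-PM, Mon-PM, Thu-PM — every shift.
Total cost: 11.

11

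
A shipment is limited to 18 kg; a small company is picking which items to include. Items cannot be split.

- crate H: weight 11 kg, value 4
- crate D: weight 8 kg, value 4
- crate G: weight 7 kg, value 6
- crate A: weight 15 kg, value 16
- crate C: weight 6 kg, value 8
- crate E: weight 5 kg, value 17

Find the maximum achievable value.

Allowing fractional choices, the relaxed optimum would be about 32.5, but items are indivisible.
crate C + crate E: weight 6 + 5 = 11 ≤ 18, value 8 + 17 = 25.
crate G + crate C + crate E: weight 7 + 6 + 5 = 18 ≤ 18, value 6 + 8 + 17 = 31.
Best is crate G, crate C, and crate E with total value 31.

31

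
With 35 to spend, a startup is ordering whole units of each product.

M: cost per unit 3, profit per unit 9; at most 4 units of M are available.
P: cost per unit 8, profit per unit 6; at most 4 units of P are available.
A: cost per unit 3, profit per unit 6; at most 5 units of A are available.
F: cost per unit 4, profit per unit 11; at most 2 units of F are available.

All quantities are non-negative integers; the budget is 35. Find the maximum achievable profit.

This is a bounded integer knapsack.
M has the best ratio (9/3); taking only M gives at most 4×9 = 36 (stopped by the supply cap of 4).
Mixing does better — 4×M, 5×A, and 2×F: cost 35 ≤ 35, profit 4·9 + 5·6 + 2·11 = 88.

88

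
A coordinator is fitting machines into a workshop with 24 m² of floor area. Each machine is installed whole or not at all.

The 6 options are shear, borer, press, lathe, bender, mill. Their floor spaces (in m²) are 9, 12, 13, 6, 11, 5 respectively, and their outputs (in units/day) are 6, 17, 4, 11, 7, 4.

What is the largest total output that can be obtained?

Allowing fractional choices, the relaxed optimum would be about 32.7, but machines are indivisible.
borer + bender: floor space 12 + 11 = 23 ≤ 24, output 17 + 7 = 24.
borer + lathe + mill: floor space 12 + 6 + 5 = 23 ≤ 24, output 17 + 11 + 4 = 32.
borer + lathe: floor space 12 + 6 = 18 ≤ 24, output 17 + 11 = 28.
Best is borer, lathe, and mill with total output 32.

32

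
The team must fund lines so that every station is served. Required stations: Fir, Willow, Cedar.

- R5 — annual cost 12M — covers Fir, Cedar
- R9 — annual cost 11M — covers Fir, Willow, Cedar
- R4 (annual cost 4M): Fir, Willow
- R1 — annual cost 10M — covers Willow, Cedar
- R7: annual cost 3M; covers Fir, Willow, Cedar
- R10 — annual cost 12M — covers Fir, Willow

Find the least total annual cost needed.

R7 alone covers Fir, Willow, Cedar — every station.
Total annual cost: 3.
No cover costs less than 3.

3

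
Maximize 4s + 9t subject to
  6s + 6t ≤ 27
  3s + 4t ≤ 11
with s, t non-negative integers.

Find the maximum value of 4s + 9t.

22

Relaxing integrality, the LP optimum is 24.75 at (s,t) = (0, 2.75), which is not an integer point.
(s,t)=(1,2): 6·1+6·2=18≤27, 3·1+4·2=11≤11, objective 22.
(s,t)=(0,2): 6·0+6·2=12≤27, 3·0+4·2=8≤11, objective 18.
(s,t)=(2,1): 6·2+6·1=18≤27, 3·2+4·1=10≤11, objective 17.
Maximum is 22 at (s,t)=(1,2).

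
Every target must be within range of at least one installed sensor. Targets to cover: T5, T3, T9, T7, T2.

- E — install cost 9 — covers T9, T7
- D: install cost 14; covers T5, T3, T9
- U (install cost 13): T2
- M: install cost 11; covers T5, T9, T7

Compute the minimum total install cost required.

36

This is an integer covering problem.
The greedy cost-per-new-target heuristic would pick M, U, and D for 38, but a cheaper cover exists.
Choose E, D, and U: together they cover T5, T3, T9, T7, T2 — every target.
Total install cost: 9 + 14 + 13 = 36.
No cover costs less than 36.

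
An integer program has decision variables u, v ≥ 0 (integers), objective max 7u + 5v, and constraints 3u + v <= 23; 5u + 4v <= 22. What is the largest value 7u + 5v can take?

29

(u,v)=(2,3): 3·2+1·3=9≤23, 5·2+4·3=22≤22, objective 29.
(u,v)=(4,0): 3·4+1·0=12≤23, 5·4+4·0=20≤22, objective 28.
(u,v)=(1,4): 3·1+1·4=7≤23, 5·1+4·4=21≤22, objective 27.
No feasible integer point exceeds 29.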